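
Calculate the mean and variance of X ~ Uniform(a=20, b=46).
E[X] = 33.0000, Var(X) = 56.3333

We have X ~ Uniform(a=20, b=46).

For a Uniform distribution with a=20, b=46:

Expected value:
E[X] = 33.0000

Variance:
Var(X) = 56.3333

Standard deviation:
σ = √Var(X) = 7.5056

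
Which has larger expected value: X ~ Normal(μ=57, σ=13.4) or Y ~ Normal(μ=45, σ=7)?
X has larger mean (57.0000 > 45.0000)

Compute the expected value for each distribution:

X ~ Normal(μ=57, σ=13.4):
E[X] = 57.0000

Y ~ Normal(μ=45, σ=7):
E[Y] = 45.0000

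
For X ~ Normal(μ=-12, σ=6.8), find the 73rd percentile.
-7.8329

We have X ~ Normal(μ=-12, σ=6.8).

We want to find x such that P(X ≤ x) = 0.73.

This is the 73rd percentile, which means 73% of values fall below this point.

Using the inverse CDF (quantile function):
x = F⁻¹(0.73) = -7.8329

Verification: P(X ≤ -7.8329) = 0.73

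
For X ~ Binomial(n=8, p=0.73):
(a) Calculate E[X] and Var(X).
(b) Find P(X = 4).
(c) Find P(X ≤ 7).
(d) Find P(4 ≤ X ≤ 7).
(a) E[X] = 5.8400, Var(X) = 1.5768
(b) P(X = 4) = 0.105644
(c) P(X ≤ 7) = 0.919354
(d) P(4 ≤ X ≤ 7) = 0.881675

We have X ~ Binomial(n=8, p=0.73).

(a) Moments:
E[X] = 5.8400
Var(X) = 1.5768
σ = √Var(X) = 1.2557

(b) Point probability using PMF:
P(X = 4) = 0.105644

(c) Cumulative probability using CDF:
P(X ≤ 7) = F(7) = 0.919354

(d) Range probability:
P(4 ≤ X ≤ 7) = P(X ≤ 7) - P(X ≤ 3)
                   = F(7) - F(3)
                   = 0.919354 - 0.037679
                   = 0.881675

This means approximately 88.2% of outcomes fall in the interval [4, 7].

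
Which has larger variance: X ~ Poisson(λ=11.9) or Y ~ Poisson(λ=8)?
X has larger variance (11.9000 > 8.0000)

Compute the variance for each distribution:

X ~ Poisson(λ=11.9):
Var(X) = 11.9000

Y ~ Poisson(λ=8):
Var(Y) = 8.0000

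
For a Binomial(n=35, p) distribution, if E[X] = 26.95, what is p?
p = 0.77

For a Binomial(n, p) distribution:
E[X] = n × p

Given n = 35 and E[X] = 26.95:
26.95 = 35 × p
p = 26.95 / 35 = 0.77

Verification: Binomial(35, 0.77) has E[X] = 26.95 ✓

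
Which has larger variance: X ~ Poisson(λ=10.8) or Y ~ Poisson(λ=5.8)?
X has larger variance (10.8000 > 5.8000)

Compute the variance for each distribution:

X ~ Poisson(λ=10.8):
Var(X) = 10.8000

Y ~ Poisson(λ=5.8):
Var(Y) = 5.8000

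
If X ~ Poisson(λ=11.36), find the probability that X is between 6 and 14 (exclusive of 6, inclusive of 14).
0.761612

We have X ~ Poisson(λ=11.36).

To find P(6 < X ≤ 14), we use:
P(6 < X ≤ 14) = P(X ≤ 14) - P(X ≤ 6)
                 = F(14) - F(6)
                 = 0.826593 - 0.064981
                 = 0.761612

So there's approximately a 76.2% chance that X falls in this range.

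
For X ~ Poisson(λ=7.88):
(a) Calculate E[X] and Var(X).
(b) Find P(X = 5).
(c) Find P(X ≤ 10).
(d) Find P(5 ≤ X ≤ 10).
(a) E[X] = 7.8800, Var(X) = 7.8800
(b) P(X = 5) = 0.095766
(c) P(X ≤ 10) = 0.827616
(d) P(5 ≤ X ≤ 10) = 0.720904

We have X ~ Poisson(λ=7.88).

(a) Moments:
E[X] = 7.8800
Var(X) = 7.8800
σ = √Var(X) = 2.8071

(b) Point probability using PMF:
P(X = 5) = 0.095766

(c) Cumulative probability using CDF:
P(X ≤ 10) = F(10) = 0.827616

(d) Range probability:
P(5 ≤ X ≤ 10) = P(X ≤ 10) - P(X ≤ 4)
                   = F(10) - F(4)
                   = 0.827616 - 0.106712
                   = 0.720904

This means approximately 72.1% of outcomes fall in the interval [5, 10].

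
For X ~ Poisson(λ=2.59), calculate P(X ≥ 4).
0.261824

We have X ~ Poisson(λ=2.59).

For discrete distributions, P(X ≥ 4) = 1 - P(X ≤ 3).

P(X ≤ 3) = 0.738176
P(X ≥ 4) = 1 - 0.738176 = 0.261824

So there's approximately a 26.2% chance that X is at least 4.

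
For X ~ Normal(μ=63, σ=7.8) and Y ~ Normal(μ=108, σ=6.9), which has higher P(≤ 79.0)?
X has higher probability (P(X ≤ 79.0) = 0.9799 > P(Y ≤ 79.0) = 0.0000)

Compute P(≤ 79.0) for each distribution:

X ~ Normal(μ=63, σ=7.8):
P(X ≤ 79.0) = 0.9799

Y ~ Normal(μ=108, σ=6.9):
P(Y ≤ 79.0) = 0.0000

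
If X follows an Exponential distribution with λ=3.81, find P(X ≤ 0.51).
0.856741

We have X ~ Exponential(λ=3.81).

The CDF gives us P(X ≤ k).

Using the CDF:
P(X ≤ 0.51) = 0.856741

This means there's approximately a 85.7% chance that X is at most 0.51.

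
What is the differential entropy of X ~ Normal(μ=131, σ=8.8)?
3.5937 nats

We have X ~ Normal(μ=131, σ=8.8).

The differential entropy measures the uncertainty or information content of the distribution.

For a Normal distribution with μ=131, σ=8.8:
h(X) = 3.5937 nats

(In bits, this would be 5.1846 bits.)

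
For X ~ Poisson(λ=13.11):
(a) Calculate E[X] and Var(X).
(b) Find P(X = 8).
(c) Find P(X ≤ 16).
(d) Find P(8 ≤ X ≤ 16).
(a) E[X] = 13.1100, Var(X) = 13.1100
(b) P(X = 8) = 0.043823
(c) P(X ≤ 16) = 0.827486
(d) P(8 ≤ X ≤ 16) = 0.776476

We have X ~ Poisson(λ=13.11).

(a) Moments:
E[X] = 13.1100
Var(X) = 13.1100
σ = √Var(X) = 3.6208

(b) Point probability using PMF:
P(X = 8) = 0.043823

(c) Cumulative probability using CDF:
P(X ≤ 16) = F(16) = 0.827486

(d) Range probability:
P(8 ≤ X ≤ 16) = P(X ≤ 16) - P(X ≤ 7)
                   = F(16) - F(7)
                   = 0.827486 - 0.051010
                   = 0.776476

This means approximately 77.6% of outcomes fall in the interval [8, 16].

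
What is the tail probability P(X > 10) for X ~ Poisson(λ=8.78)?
0.268266

We have X ~ Poisson(λ=8.78).

P(X > 10) = 1 - P(X ≤ 10)
                = 1 - F(10)
                = 1 - 0.731734
                = 0.268266

So there's approximately a 26.8% chance that X exceeds 10.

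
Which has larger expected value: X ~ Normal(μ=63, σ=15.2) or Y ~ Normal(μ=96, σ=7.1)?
Y has larger mean (96.0000 > 63.0000)

Compute the expected value for each distribution:

X ~ Normal(μ=63, σ=15.2):
E[X] = 63.0000

Y ~ Normal(μ=96, σ=7.1):
E[Y] = 96.0000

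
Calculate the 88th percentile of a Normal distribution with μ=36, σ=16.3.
55.1523

We have X ~ Normal(μ=36, σ=16.3).

We want to find x such that P(X ≤ x) = 0.88.

This is the 88th percentile, which means 88% of values fall below this point.

Using the inverse CDF (quantile function):
x = F⁻¹(0.88) = 55.1523

Verification: P(X ≤ 55.1523) = 0.88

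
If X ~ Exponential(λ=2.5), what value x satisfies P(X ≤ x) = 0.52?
0.2936

We have X ~ Exponential(λ=2.5).

We want to find x such that P(X ≤ x) = 0.52.

This is the 52nd percentile, which means 52% of values fall below this point.

Using the inverse CDF (quantile function):
x = F⁻¹(0.52) = 0.2936

Verification: P(X ≤ 0.2936) = 0.52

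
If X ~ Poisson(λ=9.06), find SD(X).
3.0100

We have X ~ Poisson(λ=9.06).

For a Poisson distribution with λ=9.06:
σ = √Var(X) = 3.0100

The standard deviation is the square root of the variance.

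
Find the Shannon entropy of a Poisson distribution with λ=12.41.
2.6712 nats

We have X ~ Poisson(λ=12.41).

The Shannon entropy measures the uncertainty or information content of the distribution.

For a Poisson distribution with λ=12.41:
H(X) = 2.6712 nats

(In bits, this would be 3.8537 bits.)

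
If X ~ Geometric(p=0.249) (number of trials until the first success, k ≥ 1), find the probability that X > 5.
0.238891

We have X ~ Geometric(p=0.249) (number of trials until the first success, k ≥ 1).

P(X > 5) = 1 - P(X ≤ 5)
                = 1 - F(5)
                = 1 - 0.761109
                = 0.238891

So there's approximately a 23.9% chance that X exceeds 5.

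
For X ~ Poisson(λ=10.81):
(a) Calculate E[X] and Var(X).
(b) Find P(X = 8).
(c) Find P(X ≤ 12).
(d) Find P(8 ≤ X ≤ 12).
(a) E[X] = 10.8100, Var(X) = 10.8100
(b) P(X = 8) = 0.093403
(c) P(X ≤ 12) = 0.709297
(d) P(8 ≤ X ≤ 12) = 0.553407

We have X ~ Poisson(λ=10.81).

(a) Moments:
E[X] = 10.8100
Var(X) = 10.8100
σ = √Var(X) = 3.2879

(b) Point probability using PMF:
P(X = 8) = 0.093403

(c) Cumulative probability using CDF:
P(X ≤ 12) = F(12) = 0.709297

(d) Range probability:
P(8 ≤ X ≤ 12) = P(X ≤ 12) - P(X ≤ 7)
                   = F(12) - F(7)
                   = 0.709297 - 0.155890
                   = 0.553407

This means approximately 55.3% of outcomes fall in the interval [8, 12].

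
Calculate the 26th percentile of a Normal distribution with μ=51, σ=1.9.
49.7776

We have X ~ Normal(μ=51, σ=1.9).

We want to find x such that P(X ≤ x) = 0.26.

This is the 26th percentile, which means 26% of values fall below this point.

Using the inverse CDF (quantile function):
x = F⁻¹(0.26) = 49.7776

Verification: P(X ≤ 49.7776) = 0.26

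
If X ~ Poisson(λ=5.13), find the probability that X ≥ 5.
0.582014

We have X ~ Poisson(λ=5.13).

For discrete distributions, P(X ≥ 5) = 1 - P(X ≤ 4).

P(X ≤ 4) = 0.417986
P(X ≥ 5) = 1 - 0.417986 = 0.582014

So there's approximately a 58.2% chance that X is at least 5.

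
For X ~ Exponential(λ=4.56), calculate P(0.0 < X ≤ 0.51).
0.902275

We have X ~ Exponential(λ=4.56).

To find P(0.0 < X ≤ 0.51), we use:
P(0.0 < X ≤ 0.51) = P(X ≤ 0.51) - P(X ≤ 0.0)
                 = F(0.51) - F(0.0)
                 = 0.902275 - 0.000000
                 = 0.902275

So there's approximately a 90.2% chance that X falls in this range.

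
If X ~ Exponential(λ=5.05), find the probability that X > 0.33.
0.188907

We have X ~ Exponential(λ=5.05).

P(X > 0.33) = 1 - P(X ≤ 0.33)
                = 1 - F(0.33)
                = 1 - 0.811093
                = 0.188907

So there's approximately a 18.9% chance that X exceeds 0.33.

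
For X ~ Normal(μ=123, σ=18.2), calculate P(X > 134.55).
0.262840

We have X ~ Normal(μ=123, σ=18.2).

P(X > 134.55) = 1 - P(X ≤ 134.55)
                = 1 - F(134.55)
                = 1 - 0.737160
                = 0.262840

So there's approximately a 26.3% chance that X exceeds 134.55.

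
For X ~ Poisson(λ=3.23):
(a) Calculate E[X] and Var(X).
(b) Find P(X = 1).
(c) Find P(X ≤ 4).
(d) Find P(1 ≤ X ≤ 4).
(a) E[X] = 3.2300, Var(X) = 3.2300
(b) P(X = 1) = 0.127771
(c) P(X ≤ 4) = 0.775250
(d) P(1 ≤ X ≤ 4) = 0.735692

We have X ~ Poisson(λ=3.23).

(a) Moments:
E[X] = 3.2300
Var(X) = 3.2300
σ = √Var(X) = 1.7972

(b) Point probability using PMF:
P(X = 1) = 0.127771

(c) Cumulative probability using CDF:
P(X ≤ 4) = F(4) = 0.775250

(d) Range probability:
P(1 ≤ X ≤ 4) = P(X ≤ 4) - P(X ≤ 0)
                   = F(4) - F(0)
                   = 0.775250 - 0.039557
                   = 0.735692

This means approximately 73.6% of outcomes fall in the interval [1, 4].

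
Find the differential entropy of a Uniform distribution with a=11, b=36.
3.2189 nats

We have X ~ Uniform(a=11, b=36).

The differential entropy measures the uncertainty or information content of the distribution.

For a Uniform distribution with a=11, b=36:
h(X) = 3.2189 nats

(In bits, this would be 4.6439 bits.)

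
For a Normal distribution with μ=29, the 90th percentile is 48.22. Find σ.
σ = 14.9974

For X ~ Normal(μ, σ), the p-th percentile satisfies x = μ + z_p × σ,
where z_p = Φ⁻¹(p) is the standard normal quantile.

Step 1: z_{0.9} = Φ⁻¹(0.9) = 1.2816

Step 2: Solve for σ:
48.22 = 29 + 1.2816 × σ
σ = (48.22 - 29) / 1.2816
σ = 19.22 / 1.2816
σ = 14.9974

Verification: μ + z × σ = 29 + 1.2816 × 14.9974 = 48.22 ✓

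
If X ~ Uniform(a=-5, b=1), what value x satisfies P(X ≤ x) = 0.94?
0.6400

We have X ~ Uniform(a=-5, b=1).

We want to find x such that P(X ≤ x) = 0.94.

This is the 94th percentile, which means 94% of values fall below this point.

Using the inverse CDF (quantile function):
x = F⁻¹(0.94) = 0.6400

Verification: P(X ≤ 0.6400) = 0.94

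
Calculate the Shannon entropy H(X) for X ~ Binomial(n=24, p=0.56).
2.3072 nats

We have X ~ Binomial(n=24, p=0.56).

The Shannon entropy measures the uncertainty or information content of the distribution.

For a Binomial distribution with n=24, p=0.56:
H(X) = 2.3072 nats

(In bits, this would be 3.3286 bits.)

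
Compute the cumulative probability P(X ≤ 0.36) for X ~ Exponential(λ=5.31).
0.852156

We have X ~ Exponential(λ=5.31).

The CDF gives us P(X ≤ k).

Using the CDF:
P(X ≤ 0.36) = 0.852156

This means there's approximately a 85.2% chance that X is at most 0.36.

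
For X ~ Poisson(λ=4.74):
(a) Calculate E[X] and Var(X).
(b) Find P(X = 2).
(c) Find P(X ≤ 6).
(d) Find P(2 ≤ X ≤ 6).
(a) E[X] = 4.7400, Var(X) = 4.7400
(b) P(X = 2) = 0.098168
(c) P(X ≤ 6) = 0.799129
(d) P(2 ≤ X ≤ 6) = 0.748969

We have X ~ Poisson(λ=4.74).

(a) Moments:
E[X] = 4.7400
Var(X) = 4.7400
σ = √Var(X) = 2.1772

(b) Point probability using PMF:
P(X = 2) = 0.098168

(c) Cumulative probability using CDF:
P(X ≤ 6) = F(6) = 0.799129

(d) Range probability:
P(2 ≤ X ≤ 6) = P(X ≤ 6) - P(X ≤ 1)
                   = F(6) - F(1)
                   = 0.799129 - 0.050160
                   = 0.748969

This means approximately 74.9% of outcomes fall in the interval [2, 6].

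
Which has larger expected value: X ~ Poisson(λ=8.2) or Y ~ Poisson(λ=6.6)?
X has larger mean (8.2000 > 6.6000)

Compute the expected value for each distribution:

X ~ Poisson(λ=8.2):
E[X] = 8.2000

Y ~ Poisson(λ=6.6):
E[Y] = 6.6000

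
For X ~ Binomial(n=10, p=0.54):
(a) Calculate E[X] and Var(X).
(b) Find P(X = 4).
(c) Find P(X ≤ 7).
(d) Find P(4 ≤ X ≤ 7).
(a) E[X] = 5.4000, Var(X) = 2.4840
(b) P(X = 4) = 0.169177
(c) P(X ≤ 7) = 0.911086
(d) P(4 ≤ X ≤ 7) = 0.797025

We have X ~ Binomial(n=10, p=0.54).

(a) Moments:
E[X] = 5.4000
Var(X) = 2.4840
σ = √Var(X) = 1.5761

(b) Point probability using PMF:
P(X = 4) = 0.169177

(c) Cumulative probability using CDF:
P(X ≤ 7) = F(7) = 0.911086

(d) Range probability:
P(4 ≤ X ≤ 7) = P(X ≤ 7) - P(X ≤ 3)
                   = F(7) - F(3)
                   = 0.911086 - 0.114061
                   = 0.797025

This means approximately 79.7% of outcomes fall in the interval [4, 7].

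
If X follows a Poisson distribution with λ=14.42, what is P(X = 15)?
0.101263

We have X ~ Poisson(λ=14.42).

For a Poisson distribution, the PMF gives us the probability of each outcome.

Using the PMF formula:
P(X = 15) = 0.101263

Rounded to 4 decimal places: 0.1013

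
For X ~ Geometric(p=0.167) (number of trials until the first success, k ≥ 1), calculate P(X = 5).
0.080407

We have X ~ Geometric(p=0.167) (number of trials until the first success, k ≥ 1).

For a Geometric distribution, the PMF gives us the probability of each outcome.

Using the PMF formula:
P(X = 5) = 0.080407

Rounded to 4 decimal places: 0.0804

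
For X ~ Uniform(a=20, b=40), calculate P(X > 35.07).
0.246500

We have X ~ Uniform(a=20, b=40).

P(X > 35.07) = 1 - P(X ≤ 35.07)
                = 1 - F(35.07)
                = 1 - 0.753500
                = 0.246500

So there's approximately a 24.6% chance that X exceeds 35.07.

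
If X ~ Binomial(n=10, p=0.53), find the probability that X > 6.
0.225501

We have X ~ Binomial(n=10, p=0.53).

P(X > 6) = 1 - P(X ≤ 6)
                = 1 - F(6)
                = 1 - 0.774499
                = 0.225501

So there's approximately a 22.6% chance that X exceeds 6.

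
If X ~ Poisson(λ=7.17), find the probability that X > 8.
0.293327

We have X ~ Poisson(λ=7.17).

P(X > 8) = 1 - P(X ≤ 8)
                = 1 - F(8)
                = 1 - 0.706673
                = 0.293327

So there's approximately a 29.3% chance that X exceeds 8.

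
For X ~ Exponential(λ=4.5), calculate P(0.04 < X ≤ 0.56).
0.754811

We have X ~ Exponential(λ=4.5).

To find P(0.04 < X ≤ 0.56), we use:
P(0.04 < X ≤ 0.56) = P(X ≤ 0.56) - P(X ≤ 0.04)
                 = F(0.56) - F(0.04)
                 = 0.919540 - 0.164730
                 = 0.754811

So there's approximately a 75.5% chance that X falls in this range.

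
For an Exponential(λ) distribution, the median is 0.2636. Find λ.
λ = 2.6295

For X ~ Exponential(λ), the CDF is F(x) = 1 - e^(-λx).
The median m satisfies F(m) = 0.5:
1 - e^(-λm) = 0.5
e^(-λm) = 0.5
λm = ln(2)
m = ln(2) / λ

Given m = 0.2636:
λ = ln(2) / 0.2636 = 0.693147 / 0.2636 = 2.6295

Verification: ln(2) / 2.6295 = 0.2636 ✓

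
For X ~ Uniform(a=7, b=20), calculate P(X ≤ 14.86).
0.604615

We have X ~ Uniform(a=7, b=20).

The CDF gives us P(X ≤ k).

Using the CDF:
P(X ≤ 14.86) = 0.604615

This means there's approximately a 60.5% chance that X is at most 14.86.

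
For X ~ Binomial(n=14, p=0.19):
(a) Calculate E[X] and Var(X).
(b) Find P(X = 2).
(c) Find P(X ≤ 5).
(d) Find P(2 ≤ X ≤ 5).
(a) E[X] = 2.6600, Var(X) = 2.1546
(b) P(X = 2) = 0.262041
(c) P(X ≤ 5) = 0.965108
(d) P(2 ≤ X ≤ 5) = 0.740909

We have X ~ Binomial(n=14, p=0.19).

(a) Moments:
E[X] = 2.6600
Var(X) = 2.1546
σ = √Var(X) = 1.4679

(b) Point probability using PMF:
P(X = 2) = 0.262041

(c) Cumulative probability using CDF:
P(X ≤ 5) = F(5) = 0.965108

(d) Range probability:
P(2 ≤ X ≤ 5) = P(X ≤ 5) - P(X ≤ 1)
                   = F(5) - F(1)
                   = 0.965108 - 0.224200
                   = 0.740909

This means approximately 74.1% of outcomes fall in the interval [2, 5].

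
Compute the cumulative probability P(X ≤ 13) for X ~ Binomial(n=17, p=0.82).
0.366890

We have X ~ Binomial(n=17, p=0.82).

The CDF gives us P(X ≤ k).

Using the CDF:
P(X ≤ 13) = 0.366890

This means there's approximately a 36.7% chance that X is at most 13.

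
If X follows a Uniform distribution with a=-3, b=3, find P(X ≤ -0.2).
0.466667

We have X ~ Uniform(a=-3, b=3).

The CDF gives us P(X ≤ k).

Using the CDF:
P(X ≤ -0.2) = 0.466667

This means there's approximately a 46.7% chance that X is at most -0.2.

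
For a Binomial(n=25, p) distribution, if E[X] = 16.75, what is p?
p = 0.67

For a Binomial(n, p) distribution:
E[X] = n × p

Given n = 25 and E[X] = 16.75:
16.75 = 25 × p
p = 16.75 / 25 = 0.67

Verification: Binomial(25, 0.67) has E[X] = 16.75 ✓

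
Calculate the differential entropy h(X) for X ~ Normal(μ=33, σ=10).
3.7215 nats

We have X ~ Normal(μ=33, σ=10).

The differential entropy measures the uncertainty or information content of the distribution.

For a Normal distribution with μ=33, σ=10:
h(X) = 3.7215 nats

(In bits, this would be 5.3690 bits.)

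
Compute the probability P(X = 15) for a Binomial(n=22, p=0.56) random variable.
0.090955

We have X ~ Binomial(n=22, p=0.56).

For a Binomial distribution, the PMF gives us the probability of each outcome.

Using the PMF formula:
P(X = 15) = 0.090955

Rounded to 4 decimal places: 0.0910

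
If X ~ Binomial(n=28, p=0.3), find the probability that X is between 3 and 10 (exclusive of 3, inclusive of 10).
0.793019

We have X ~ Binomial(n=28, p=0.3).

To find P(3 < X ≤ 10), we use:
P(3 < X ≤ 10) = P(X ≤ 10) - P(X ≤ 3)
                 = F(10) - F(3)
                 = 0.808673 - 0.015654
                 = 0.793019

So there's approximately a 79.3% chance that X falls in this range.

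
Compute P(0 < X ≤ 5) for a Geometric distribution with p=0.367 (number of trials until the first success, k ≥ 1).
0.898371

We have X ~ Geometric(p=0.367) (number of trials until the first success, k ≥ 1).

To find P(0 < X ≤ 5), we use:
P(0 < X ≤ 5) = P(X ≤ 5) - P(X ≤ 0)
                 = F(5) - F(0)
                 = 0.898371 - 0.000000
                 = 0.898371

So there's approximately a 89.8% chance that X falls in this range.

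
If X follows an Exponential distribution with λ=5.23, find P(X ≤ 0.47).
0.914403

We have X ~ Exponential(λ=5.23).

The CDF gives us P(X ≤ k).

Using the CDF:
P(X ≤ 0.47) = 0.914403

This means there's approximately a 91.4% chance that X is at most 0.47.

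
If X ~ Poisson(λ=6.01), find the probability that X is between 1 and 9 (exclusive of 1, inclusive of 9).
0.898183

We have X ~ Poisson(λ=6.01).

To find P(1 < X ≤ 9), we use:
P(1 < X ≤ 9) = P(X ≤ 9) - P(X ≤ 1)
                 = F(9) - F(1)
                 = 0.915386 - 0.017203
                 = 0.898183

So there's approximately a 89.8% chance that X falls in this range.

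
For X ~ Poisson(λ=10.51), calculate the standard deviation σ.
3.2419

We have X ~ Poisson(λ=10.51).

For a Poisson distribution with λ=10.51:
σ = √Var(X) = 3.2419

The standard deviation is the square root of the variance.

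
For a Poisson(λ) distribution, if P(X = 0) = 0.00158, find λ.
λ = 6.4503

For a Poisson(λ) distribution, the PMF at 0 is:
P(X = 0) = λ^0 e^(-λ) / 0! = e^(-λ)

Given P(X = 0) = 0.00158:
e^(-λ) = 0.00158
-λ = ln(0.00158)
λ = -ln(0.00158) = 6.4503

Verification: e^(-6.4503) = 0.00158 ✓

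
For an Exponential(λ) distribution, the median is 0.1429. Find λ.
λ = 4.8506

For X ~ Exponential(λ), the CDF is F(x) = 1 - e^(-λx).
The median m satisfies F(m) = 0.5:
1 - e^(-λm) = 0.5
e^(-λm) = 0.5
λm = ln(2)
m = ln(2) / λ

Given m = 0.1429:
λ = ln(2) / 0.1429 = 0.693147 / 0.1429 = 4.8506

Verification: ln(2) / 4.8506 = 0.1429 ✓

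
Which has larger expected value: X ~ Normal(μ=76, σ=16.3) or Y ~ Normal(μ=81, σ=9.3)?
Y has larger mean (81.0000 > 76.0000)

Compute the expected value for each distribution:

X ~ Normal(μ=76, σ=16.3):
E[X] = 76.0000

Y ~ Normal(μ=81, σ=9.3):
E[Y] = 81.0000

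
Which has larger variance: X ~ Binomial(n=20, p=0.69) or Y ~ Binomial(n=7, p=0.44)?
X has larger variance (4.2780 > 1.7248)

Compute the variance for each distribution:

X ~ Binomial(n=20, p=0.69):
Var(X) = 4.2780

Y ~ Binomial(n=7, p=0.44):
Var(Y) = 1.7248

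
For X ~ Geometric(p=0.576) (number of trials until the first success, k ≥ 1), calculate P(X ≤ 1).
0.576000

We have X ~ Geometric(p=0.576) (number of trials until the first success, k ≥ 1).

The CDF gives us P(X ≤ k).

Using the CDF:
P(X ≤ 1) = 0.576000

This means there's approximately a 57.6% chance that X is at most 1.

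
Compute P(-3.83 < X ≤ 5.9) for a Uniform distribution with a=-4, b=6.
0.973000

We have X ~ Uniform(a=-4, b=6).

To find P(-3.83 < X ≤ 5.9), we use:
P(-3.83 < X ≤ 5.9) = P(X ≤ 5.9) - P(X ≤ -3.83)
                 = F(5.9) - F(-3.83)
                 = 0.990000 - 0.017000
                 = 0.973000

So there's approximately a 97.3% chance that X falls in this range.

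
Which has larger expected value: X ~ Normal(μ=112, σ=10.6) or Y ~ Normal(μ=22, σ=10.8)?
X has larger mean (112.0000 > 22.0000)

Compute the expected value for each distribution:

X ~ Normal(μ=112, σ=10.6):
E[X] = 112.0000

Y ~ Normal(μ=22, σ=10.8):
E[Y] = 22.0000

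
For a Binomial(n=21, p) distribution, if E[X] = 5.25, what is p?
p = 0.25

For a Binomial(n, p) distribution:
E[X] = n × p

Given n = 21 and E[X] = 5.25:
5.25 = 21 × p
p = 5.25 / 21 = 0.25

Verification: Binomial(21, 0.25) has E[X] = 5.25 ✓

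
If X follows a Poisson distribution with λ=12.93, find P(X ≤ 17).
0.894272

We have X ~ Poisson(λ=12.93).

The CDF gives us P(X ≤ k).

Using the CDF:
P(X ≤ 17) = 0.894272

This means there's approximately a 89.4% chance that X is at most 17.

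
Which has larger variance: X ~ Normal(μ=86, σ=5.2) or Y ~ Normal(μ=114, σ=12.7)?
Y has larger variance (161.2900 > 27.0400)

Compute the variance for each distribution:

X ~ Normal(μ=86, σ=5.2):
Var(X) = 27.0400

Y ~ Normal(μ=114, σ=12.7):
Var(Y) = 161.2900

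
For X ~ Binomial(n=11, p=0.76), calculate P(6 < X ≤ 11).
0.900789

We have X ~ Binomial(n=11, p=0.76).

To find P(6 < X ≤ 11), we use:
P(6 < X ≤ 11) = P(X ≤ 11) - P(X ≤ 6)
                 = F(11) - F(6)
                 = 1.000000 - 0.099211
                 = 0.900789

So there's approximately a 90.1% chance that X falls in this range.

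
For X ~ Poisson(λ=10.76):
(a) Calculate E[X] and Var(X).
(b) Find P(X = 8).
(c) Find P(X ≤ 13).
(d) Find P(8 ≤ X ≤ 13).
(a) E[X] = 10.7600, Var(X) = 10.7600
(b) P(X = 8) = 0.094617
(c) P(X ≤ 13) = 0.803014
(d) P(8 ≤ X ≤ 13) = 0.643636

We have X ~ Poisson(λ=10.76).

(a) Moments:
E[X] = 10.7600
Var(X) = 10.7600
σ = √Var(X) = 3.2802

(b) Point probability using PMF:
P(X = 8) = 0.094617

(c) Cumulative probability using CDF:
P(X ≤ 13) = F(13) = 0.803014

(d) Range probability:
P(8 ≤ X ≤ 13) = P(X ≤ 13) - P(X ≤ 7)
                   = F(13) - F(7)
                   = 0.803014 - 0.159377
                   = 0.643636

This means approximately 64.4% of outcomes fall in the interval [8, 13].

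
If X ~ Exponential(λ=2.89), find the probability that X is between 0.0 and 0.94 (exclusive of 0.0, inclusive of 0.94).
0.933901

We have X ~ Exponential(λ=2.89).

To find P(0.0 < X ≤ 0.94), we use:
P(0.0 < X ≤ 0.94) = P(X ≤ 0.94) - P(X ≤ 0.0)
                 = F(0.94) - F(0.0)
                 = 0.933901 - 0.000000
                 = 0.933901

So there's approximately a 93.4% chance that X falls in this range.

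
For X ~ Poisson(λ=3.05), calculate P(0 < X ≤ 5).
0.863598

We have X ~ Poisson(λ=3.05).

To find P(0 < X ≤ 5), we use:
P(0 < X ≤ 5) = P(X ≤ 5) - P(X ≤ 0)
                 = F(5) - F(0)
                 = 0.910957 - 0.047359
                 = 0.863598

So there's approximately a 86.4% chance that X falls in this range.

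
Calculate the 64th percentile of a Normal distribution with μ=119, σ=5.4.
120.9357

We have X ~ Normal(μ=119, σ=5.4).

We want to find x such that P(X ≤ x) = 0.64.

This is the 64th percentile, which means 64% of values fall below this point.

Using the inverse CDF (quantile function):
x = F⁻¹(0.64) = 120.9357

Verification: P(X ≤ 120.9357) = 0.64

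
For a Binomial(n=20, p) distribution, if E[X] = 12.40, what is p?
p = 0.62

For a Binomial(n, p) distribution:
E[X] = n × p

Given n = 20 and E[X] = 12.40:
12.40 = 20 × p
p = 12.40 / 20 = 0.62

Verification: Binomial(20, 0.62) has E[X] = 12.40 ✓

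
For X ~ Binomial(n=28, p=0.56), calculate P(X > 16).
0.380456

We have X ~ Binomial(n=28, p=0.56).

P(X > 16) = 1 - P(X ≤ 16)
                = 1 - F(16)
                = 1 - 0.619544
                = 0.380456

So there's approximately a 38.0% chance that X exceeds 16.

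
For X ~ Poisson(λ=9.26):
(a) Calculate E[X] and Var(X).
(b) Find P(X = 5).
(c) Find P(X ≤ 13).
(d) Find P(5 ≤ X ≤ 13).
(a) E[X] = 9.2600, Var(X) = 9.2600
(b) P(X = 5) = 0.053989
(c) P(X ≤ 13) = 0.912290
(d) P(5 ≤ X ≤ 13) = 0.865490

We have X ~ Poisson(λ=9.26).

(a) Moments:
E[X] = 9.2600
Var(X) = 9.2600
σ = √Var(X) = 3.0430

(b) Point probability using PMF:
P(X = 5) = 0.053989

(c) Cumulative probability using CDF:
P(X ≤ 13) = F(13) = 0.912290

(d) Range probability:
P(5 ≤ X ≤ 13) = P(X ≤ 13) - P(X ≤ 4)
                   = F(13) - F(4)
                   = 0.912290 - 0.046800
                   = 0.865490

This means approximately 86.5% of outcomes fall in the interval [5, 13].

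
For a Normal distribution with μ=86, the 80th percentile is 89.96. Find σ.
σ = 4.7052

For X ~ Normal(μ, σ), the p-th percentile satisfies x = μ + z_p × σ,
where z_p = Φ⁻¹(p) is the standard normal quantile.

Step 1: z_{0.8} = Φ⁻¹(0.8) = 0.8416

Step 2: Solve for σ:
89.96 = 86 + 0.8416 × σ
σ = (89.96 - 86) / 0.8416
σ = 3.96 / 0.8416
σ = 4.7052

Verification: μ + z × σ = 86 + 0.8416 × 4.7052 = 89.96 ✓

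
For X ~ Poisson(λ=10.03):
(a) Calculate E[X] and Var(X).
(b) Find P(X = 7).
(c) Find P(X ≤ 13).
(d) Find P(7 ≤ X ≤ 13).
(a) E[X] = 10.0300, Var(X) = 10.0300
(b) P(X = 7) = 0.089269
(c) P(X ≤ 13) = 0.862267
(d) P(7 ≤ X ≤ 13) = 0.734006

We have X ~ Poisson(λ=10.03).

(a) Moments:
E[X] = 10.0300
Var(X) = 10.0300
σ = √Var(X) = 3.1670

(b) Point probability using PMF:
P(X = 7) = 0.089269

(c) Cumulative probability using CDF:
P(X ≤ 13) = F(13) = 0.862267

(d) Range probability:
P(7 ≤ X ≤ 13) = P(X ≤ 13) - P(X ≤ 6)
                   = F(13) - F(6)
                   = 0.862267 - 0.128261
                   = 0.734006

This means approximately 73.4% of outcomes fall in the interval [7, 13].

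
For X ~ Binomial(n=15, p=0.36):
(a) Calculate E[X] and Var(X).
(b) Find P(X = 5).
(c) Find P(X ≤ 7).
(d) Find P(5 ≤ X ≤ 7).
(a) E[X] = 5.4000, Var(X) = 3.4560
(b) P(X = 5) = 0.209347
(c) P(X ≤ 7) = 0.869780
(d) P(5 ≤ X ≤ 7) = 0.547551

We have X ~ Binomial(n=15, p=0.36).

(a) Moments:
E[X] = 5.4000
Var(X) = 3.4560
σ = √Var(X) = 1.8590

(b) Point probability using PMF:
P(X = 5) = 0.209347

(c) Cumulative probability using CDF:
P(X ≤ 7) = F(7) = 0.869780

(d) Range probability:
P(5 ≤ X ≤ 7) = P(X ≤ 7) - P(X ≤ 4)
                   = F(7) - F(4)
                   = 0.869780 - 0.322229
                   = 0.547551

This means approximately 54.8% of outcomes fall in the interval [5, 7].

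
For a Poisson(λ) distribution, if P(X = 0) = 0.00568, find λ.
λ = 5.1708

For a Poisson(λ) distribution, the PMF at 0 is:
P(X = 0) = λ^0 e^(-λ) / 0! = e^(-λ)

Given P(X = 0) = 0.00568:
e^(-λ) = 0.00568
-λ = ln(0.00568)
λ = -ln(0.00568) = 5.1708

Verification: e^(-5.1708) = 0.00568 ✓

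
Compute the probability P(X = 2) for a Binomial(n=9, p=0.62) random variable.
0.015833

We have X ~ Binomial(n=9, p=0.62).

For a Binomial distribution, the PMF gives us the probability of each outcome.

Using the PMF formula:
P(X = 2) = 0.015833

Rounded to 4 decimal places: 0.0158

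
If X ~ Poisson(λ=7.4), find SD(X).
2.7203

We have X ~ Poisson(λ=7.4).

For a Poisson distribution with λ=7.4:
σ = √Var(X) = 2.7203

The standard deviation is the square root of the variance.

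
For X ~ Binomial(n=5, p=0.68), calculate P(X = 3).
0.321978

We have X ~ Binomial(n=5, p=0.68).

For a Binomial distribution, the PMF gives us the probability of each outcome.

Using the PMF formula:
P(X = 3) = 0.321978

Rounded to 4 decimal places: 0.3220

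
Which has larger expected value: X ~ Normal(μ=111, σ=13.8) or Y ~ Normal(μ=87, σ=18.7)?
X has larger mean (111.0000 > 87.0000)

Compute the expected value for each distribution:

X ~ Normal(μ=111, σ=13.8):
E[X] = 111.0000

Y ~ Normal(μ=87, σ=18.7):
E[Y] = 87.0000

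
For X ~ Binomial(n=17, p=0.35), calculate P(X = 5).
0.184863

We have X ~ Binomial(n=17, p=0.35).

For a Binomial distribution, the PMF gives us the probability of each outcome.

Using the PMF formula:
P(X = 5) = 0.184863

Rounded to 4 decimal places: 0.1849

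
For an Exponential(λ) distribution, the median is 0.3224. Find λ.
λ = 2.1500

For X ~ Exponential(λ), the CDF is F(x) = 1 - e^(-λx).
The median m satisfies F(m) = 0.5:
1 - e^(-λm) = 0.5
e^(-λm) = 0.5
λm = ln(2)
m = ln(2) / λ

Given m = 0.3224:
λ = ln(2) / 0.3224 = 0.693147 / 0.3224 = 2.1500

Verification: ln(2) / 2.1500 = 0.3224 ✓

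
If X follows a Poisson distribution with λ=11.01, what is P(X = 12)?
0.109529

We have X ~ Poisson(λ=11.01).

For a Poisson distribution, the PMF gives us the probability of each outcome.

Using the PMF formula:
P(X = 12) = 0.109529

Rounded to 4 decimal places: 0.1095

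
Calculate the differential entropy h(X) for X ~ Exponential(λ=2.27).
0.1802 nats

We have X ~ Exponential(λ=2.27).

The differential entropy measures the uncertainty or information content of the distribution.

For an Exponential distribution with λ=2.27:
h(X) = 0.1802 nats

(In bits, this would be 0.2600 bits.)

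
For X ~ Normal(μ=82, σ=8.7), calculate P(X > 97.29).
0.039419

We have X ~ Normal(μ=82, σ=8.7).

P(X > 97.29) = 1 - P(X ≤ 97.29)
                = 1 - F(97.29)
                = 1 - 0.960581
                = 0.039419

So there's approximately a 3.9% chance that X exceeds 97.29.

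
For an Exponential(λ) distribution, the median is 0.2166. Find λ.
λ = 3.2001

For X ~ Exponential(λ), the CDF is F(x) = 1 - e^(-λx).
The median m satisfies F(m) = 0.5:
1 - e^(-λm) = 0.5
e^(-λm) = 0.5
λm = ln(2)
m = ln(2) / λ

Given m = 0.2166:
λ = ln(2) / 0.2166 = 0.693147 / 0.2166 = 3.2001

Verification: ln(2) / 3.2001 = 0.2166 ✓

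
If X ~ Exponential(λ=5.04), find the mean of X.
0.1984

We have X ~ Exponential(λ=5.04).

For an Exponential distribution with λ=5.04:
E[X] = 0.1984

This is the expected (average) value of X.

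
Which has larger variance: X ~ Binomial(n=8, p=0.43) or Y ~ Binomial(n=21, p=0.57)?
Y has larger variance (5.1471 > 1.9608)

Compute the variance for each distribution:

X ~ Binomial(n=8, p=0.43):
Var(X) = 1.9608

Y ~ Binomial(n=21, p=0.57):
Var(Y) = 5.1471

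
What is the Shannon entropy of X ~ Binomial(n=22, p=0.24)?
2.1068 nats

We have X ~ Binomial(n=22, p=0.24).

The Shannon entropy measures the uncertainty or information content of the distribution.

For a Binomial distribution with n=22, p=0.24:
H(X) = 2.1068 nats

(In bits, this would be 3.0395 bits.)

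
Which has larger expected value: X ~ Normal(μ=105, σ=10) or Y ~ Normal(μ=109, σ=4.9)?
Y has larger mean (109.0000 > 105.0000)

Compute the expected value for each distribution:

X ~ Normal(μ=105, σ=10):
E[X] = 105.0000

Y ~ Normal(μ=109, σ=4.9):
E[Y] = 109.0000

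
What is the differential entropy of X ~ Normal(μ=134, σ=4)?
2.8052 nats

We have X ~ Normal(μ=134, σ=4).

The differential entropy measures the uncertainty or information content of the distribution.

For a Normal distribution with μ=134, σ=4:
h(X) = 2.8052 nats

(In bits, this would be 4.0471 bits.)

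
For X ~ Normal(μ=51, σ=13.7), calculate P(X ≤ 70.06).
0.917924

We have X ~ Normal(μ=51, σ=13.7).

The CDF gives us P(X ≤ k).

Using the CDF:
P(X ≤ 70.06) = 0.917924

This means there's approximately a 91.8% chance that X is at most 70.06.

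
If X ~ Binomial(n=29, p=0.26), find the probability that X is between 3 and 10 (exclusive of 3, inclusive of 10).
0.856887

We have X ~ Binomial(n=29, p=0.26).

To find P(3 < X ≤ 10), we use:
P(3 < X ≤ 10) = P(X ≤ 10) - P(X ≤ 3)
                 = F(10) - F(3)
                 = 0.892347 - 0.035460
                 = 0.856887

So there's approximately a 85.7% chance that X falls in this range.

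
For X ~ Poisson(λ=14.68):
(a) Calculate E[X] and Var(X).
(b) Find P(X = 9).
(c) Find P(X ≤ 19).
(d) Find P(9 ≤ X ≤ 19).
(a) E[X] = 14.6800, Var(X) = 14.6800
(b) P(X = 9) = 0.036756
(c) P(X ≤ 19) = 0.892294
(d) P(9 ≤ X ≤ 19) = 0.848141

We have X ~ Poisson(λ=14.68).

(a) Moments:
E[X] = 14.6800
Var(X) = 14.6800
σ = √Var(X) = 3.8314

(b) Point probability using PMF:
P(X = 9) = 0.036756

(c) Cumulative probability using CDF:
P(X ≤ 19) = F(19) = 0.892294

(d) Range probability:
P(9 ≤ X ≤ 19) = P(X ≤ 19) - P(X ≤ 8)
                   = F(19) - F(8)
                   = 0.892294 - 0.044153
                   = 0.848141

This means approximately 84.8% of outcomes fall in the interval [9, 19].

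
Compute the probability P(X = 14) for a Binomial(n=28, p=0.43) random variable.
0.113274

We have X ~ Binomial(n=28, p=0.43).

For a Binomial distribution, the PMF gives us the probability of each outcome.

Using the PMF formula:
P(X = 14) = 0.113274

Rounded to 4 decimal places: 0.1133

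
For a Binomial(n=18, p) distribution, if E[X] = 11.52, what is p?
p = 0.64

For a Binomial(n, p) distribution:
E[X] = n × p

Given n = 18 and E[X] = 11.52:
11.52 = 18 × p
p = 11.52 / 18 = 0.64

Verification: Binomial(18, 0.64) has E[X] = 11.52 ✓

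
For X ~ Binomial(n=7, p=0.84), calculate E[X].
5.8800

We have X ~ Binomial(n=7, p=0.84).

For a Binomial distribution with n=7, p=0.84:
E[X] = 5.8800

This is the expected (average) value of X.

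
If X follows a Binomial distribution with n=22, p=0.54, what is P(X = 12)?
0.168644

We have X ~ Binomial(n=22, p=0.54).

For a Binomial distribution, the PMF gives us the probability of each outcome.

Using the PMF formula:
P(X = 12) = 0.168644

Rounded to 4 decimal places: 0.1686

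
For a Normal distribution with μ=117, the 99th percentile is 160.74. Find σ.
σ = 18.8020

For X ~ Normal(μ, σ), the p-th percentile satisfies x = μ + z_p × σ,
where z_p = Φ⁻¹(p) is the standard normal quantile.

Step 1: z_{0.99} = Φ⁻¹(0.99) = 2.3263

Step 2: Solve for σ:
160.74 = 117 + 2.3263 × σ
σ = (160.74 - 117) / 2.3263
σ = 43.74 / 2.3263
σ = 18.8020

Verification: μ + z × σ = 117 + 2.3263 × 18.8020 = 160.74 ✓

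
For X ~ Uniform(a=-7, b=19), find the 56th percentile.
7.5600

We have X ~ Uniform(a=-7, b=19).

We want to find x such that P(X ≤ x) = 0.56.

This is the 56th percentile, which means 56% of values fall below this point.

Using the inverse CDF (quantile function):
x = F⁻¹(0.56) = 7.5600

Verification: P(X ≤ 7.5600) = 0.56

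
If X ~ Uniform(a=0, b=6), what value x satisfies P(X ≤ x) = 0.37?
2.2200

We have X ~ Uniform(a=0, b=6).

We want to find x such that P(X ≤ x) = 0.37.

This is the 37th percentile, which means 37% of values fall below this point.

Using the inverse CDF (quantile function):
x = F⁻¹(0.37) = 2.2200

Verification: P(X ≤ 2.2200) = 0.37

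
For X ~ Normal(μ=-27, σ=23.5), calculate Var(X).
552.2500

We have X ~ Normal(μ=-27, σ=23.5).

For a Normal distribution with μ=-27, σ=23.5:
Var(X) = 552.2500

The variance measures the spread of the distribution around the mean.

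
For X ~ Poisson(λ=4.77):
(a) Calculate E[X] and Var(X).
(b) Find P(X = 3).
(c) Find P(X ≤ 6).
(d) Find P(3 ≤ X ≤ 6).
(a) E[X] = 4.7700, Var(X) = 4.7700
(b) P(X = 3) = 0.153398
(c) P(X ≤ 6) = 0.794983
(d) P(3 ≤ X ≤ 6) = 0.649574

We have X ~ Poisson(λ=4.77).

(a) Moments:
E[X] = 4.7700
Var(X) = 4.7700
σ = √Var(X) = 2.1840

(b) Point probability using PMF:
P(X = 3) = 0.153398

(c) Cumulative probability using CDF:
P(X ≤ 6) = F(6) = 0.794983

(d) Range probability:
P(3 ≤ X ≤ 6) = P(X ≤ 6) - P(X ≤ 2)
                   = F(6) - F(2)
                   = 0.794983 - 0.145408
                   = 0.649574

This means approximately 65.0% of outcomes fall in the interval [3, 6].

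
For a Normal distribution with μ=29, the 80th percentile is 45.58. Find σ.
σ = 19.7001

For X ~ Normal(μ, σ), the p-th percentile satisfies x = μ + z_p × σ,
where z_p = Φ⁻¹(p) is the standard normal quantile.

Step 1: z_{0.8} = Φ⁻¹(0.8) = 0.8416

Step 2: Solve for σ:
45.58 = 29 + 0.8416 × σ
σ = (45.58 - 29) / 0.8416
σ = 16.58 / 0.8416
σ = 19.7001

Verification: μ + z × σ = 29 + 0.8416 × 19.7001 = 45.58 ✓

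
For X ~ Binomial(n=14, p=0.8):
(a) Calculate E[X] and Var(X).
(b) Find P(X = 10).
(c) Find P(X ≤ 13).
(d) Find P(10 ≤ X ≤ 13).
(a) E[X] = 11.2000, Var(X) = 2.2400
(b) P(X = 10) = 0.171970
(c) P(X ≤ 13) = 0.956020
(d) P(10 ≤ X ≤ 13) = 0.826180

We have X ~ Binomial(n=14, p=0.8).

(a) Moments:
E[X] = 11.2000
Var(X) = 2.2400
σ = √Var(X) = 1.4967

(b) Point probability using PMF:
P(X = 10) = 0.171970

(c) Cumulative probability using CDF:
P(X ≤ 13) = F(13) = 0.956020

(d) Range probability:
P(10 ≤ X ≤ 13) = P(X ≤ 13) - P(X ≤ 9)
                   = F(13) - F(9)
                   = 0.956020 - 0.129840
                   = 0.826180

This means approximately 82.6% of outcomes fall in the interval [10, 13].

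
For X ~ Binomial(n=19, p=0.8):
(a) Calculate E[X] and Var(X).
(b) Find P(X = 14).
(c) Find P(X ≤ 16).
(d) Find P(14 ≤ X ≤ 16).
(a) E[X] = 15.2000, Var(X) = 3.0400
(b) P(X = 14) = 0.163650
(c) P(X ≤ 16) = 0.763111
(d) P(14 ≤ X ≤ 16) = 0.600048

We have X ~ Binomial(n=19, p=0.8).

(a) Moments:
E[X] = 15.2000
Var(X) = 3.0400
σ = √Var(X) = 1.7436

(b) Point probability using PMF:
P(X = 14) = 0.163650

(c) Cumulative probability using CDF:
P(X ≤ 16) = F(16) = 0.763111

(d) Range probability:
P(14 ≤ X ≤ 16) = P(X ≤ 16) - P(X ≤ 13)
                   = F(16) - F(13)
                   = 0.763111 - 0.163062
                   = 0.600048

This means approximately 60.0% of outcomes fall in the interval [14, 16].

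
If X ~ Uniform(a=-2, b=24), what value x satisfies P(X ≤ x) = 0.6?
13.6000

We have X ~ Uniform(a=-2, b=24).

We want to find x such that P(X ≤ x) = 0.6.

This is the 60th percentile, which means 60% of values fall below this point.

Using the inverse CDF (quantile function):
x = F⁻¹(0.6) = 13.6000

Verification: P(X ≤ 13.6000) = 0.6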